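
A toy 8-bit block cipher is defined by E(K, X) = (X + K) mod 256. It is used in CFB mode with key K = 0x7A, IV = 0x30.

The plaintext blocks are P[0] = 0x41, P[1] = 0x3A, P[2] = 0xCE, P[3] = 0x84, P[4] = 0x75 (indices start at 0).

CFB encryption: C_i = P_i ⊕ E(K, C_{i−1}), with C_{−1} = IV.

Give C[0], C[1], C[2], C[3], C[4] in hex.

C[0] = 0xEB, C[1] = 0x5F, C[2] = 0x17, C[3] = 0x15, C[4] = 0xFA

C[0]: E(K, 0x30) = 0xAA; 0x41 ⊕ 0xAA = 0xEB.
C[1]: E(K, 0xEB) = 0x65; 0x3A ⊕ 0x65 = 0x5F.
C[2]: E(K, 0x5F) = 0xD9; 0xCE ⊕ 0xD9 = 0x17.
C[3]: E(K, 0x17) = 0x91; 0x84 ⊕ 0x91 = 0x15.
C[4]: E(K, 0x15) = 0x8F; 0x75 ⊕ 0x8F = 0xFA.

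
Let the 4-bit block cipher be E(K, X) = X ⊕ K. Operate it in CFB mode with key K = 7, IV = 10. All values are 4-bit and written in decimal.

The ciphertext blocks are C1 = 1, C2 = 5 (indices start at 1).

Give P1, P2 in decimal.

P1 = 12, P2 = 3

CFB decryption: P_i = C_i ⊕ E(K, C_{i−1}), with C_{0} = IV.
P1: E(K, 10) = 13; 1 ⊕ 13 = 12.
P2: E(K, 1) = 6; 5 ⊕ 6 = 3.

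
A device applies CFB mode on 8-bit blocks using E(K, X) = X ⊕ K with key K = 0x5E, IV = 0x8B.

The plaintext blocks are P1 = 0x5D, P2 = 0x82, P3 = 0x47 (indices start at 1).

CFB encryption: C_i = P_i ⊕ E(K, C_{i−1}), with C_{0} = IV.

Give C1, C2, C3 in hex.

C1: E(K, 0x8B) = 0xD5; 0x5D ⊕ 0xD5 = 0x88.
C2: E(K, 0x88) = 0xD6; 0x82 ⊕ 0xD6 = 0x54.
C3: E(K, 0x54) = 0x0A; 0x47 ⊕ 0x0A = 0x4D.

C1 = 0x88, C2 = 0x54, C3 = 0x4D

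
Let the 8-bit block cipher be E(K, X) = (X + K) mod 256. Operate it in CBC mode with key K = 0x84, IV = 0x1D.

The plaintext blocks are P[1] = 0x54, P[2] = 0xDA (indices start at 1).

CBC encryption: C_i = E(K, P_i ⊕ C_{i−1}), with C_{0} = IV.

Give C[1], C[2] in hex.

C[1]: P[1] ⊕ 0x1D = 0x49; E(K, 0x49) = 0xCD.
C[2]: P[2] ⊕ 0xCD = 0x17; E(K, 0x17) = 0x9B.

C[1] = 0xCD, C[2] = 0x9B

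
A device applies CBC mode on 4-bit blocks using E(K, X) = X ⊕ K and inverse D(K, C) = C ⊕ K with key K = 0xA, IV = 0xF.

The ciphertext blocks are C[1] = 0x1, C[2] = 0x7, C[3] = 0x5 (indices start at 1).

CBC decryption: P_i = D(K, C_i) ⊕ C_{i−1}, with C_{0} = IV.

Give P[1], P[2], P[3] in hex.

P[1] = 0x4, P[2] = 0xC, P[3] = 0x8

P[1]: D(K, 0x1) = 0xB; 0xB ⊕ 0xF = 0x4.
P[2]: D(K, 0x7) = 0xD; 0xD ⊕ 0x1 = 0xC.
P[3]: D(K, 0x5) = 0xF; 0xF ⊕ 0x7 = 0x8.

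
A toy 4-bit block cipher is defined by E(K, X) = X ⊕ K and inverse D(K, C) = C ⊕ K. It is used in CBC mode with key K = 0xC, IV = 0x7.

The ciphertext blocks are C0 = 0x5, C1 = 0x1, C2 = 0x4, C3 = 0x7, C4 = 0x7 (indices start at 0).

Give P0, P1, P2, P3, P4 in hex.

CBC decryption: P_i = D(K, C_i) ⊕ C_{i−1}, with C_{−1} = IV.
P0: D(K, 0x5) = 0x9; 0x9 ⊕ 0x7 = 0xE.
P1: D(K, 0x1) = 0xD; 0xD ⊕ 0x5 = 0x8.
P2: D(K, 0x4) = 0x8; 0x8 ⊕ 0x1 = 0x9.
P3: D(K, 0x7) = 0xB; 0xB ⊕ 0x4 = 0xF.
P4: D(K, 0x7) = 0xB; 0xB ⊕ 0x7 = 0xC.

P0 = 0xE, P1 = 0x8, P2 = 0x9, P3 = 0xF, P4 = 0xC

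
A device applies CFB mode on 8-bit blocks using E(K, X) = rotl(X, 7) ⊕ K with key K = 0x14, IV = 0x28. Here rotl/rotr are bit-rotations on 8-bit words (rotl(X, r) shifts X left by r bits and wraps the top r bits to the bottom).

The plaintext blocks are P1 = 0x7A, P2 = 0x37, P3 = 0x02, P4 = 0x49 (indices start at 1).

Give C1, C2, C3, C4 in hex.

C1 = 0x7A, C2 = 0x1E, C3 = 0x19, C4 = 0xD1

CFB encryption: C_i = P_i ⊕ E(K, C_{i−1}), with C_{0} = IV.
C1: E(K, 0x28) = 0x00; 0x7A ⊕ 0x00 = 0x7A.
C2: E(K, 0x7A) = 0x29; 0x37 ⊕ 0x29 = 0x1E.
C3: E(K, 0x1E) = 0x1B; 0x02 ⊕ 0x1B = 0x19.
C4: E(K, 0x19) = 0x98; 0x49 ⊕ 0x98 = 0xD1.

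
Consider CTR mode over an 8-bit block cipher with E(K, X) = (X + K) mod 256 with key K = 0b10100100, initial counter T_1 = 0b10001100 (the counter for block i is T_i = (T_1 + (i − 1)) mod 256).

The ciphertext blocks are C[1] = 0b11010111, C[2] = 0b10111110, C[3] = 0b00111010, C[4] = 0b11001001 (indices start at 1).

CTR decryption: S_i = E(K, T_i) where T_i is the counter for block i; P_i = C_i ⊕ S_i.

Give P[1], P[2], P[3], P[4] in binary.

P[1] = 0b11100111, P[2] = 0b10001111, P[3] = 0b00001000, P[4] = 0b11111010

P[1]: T = 0b10001100, S = E(K, T) = 0b00110000; 0b11010111 ⊕ 0b00110000 = 0b11100111.
P[2]: T = 0b10001101, S = E(K, T) = 0b00110001; 0b10111110 ⊕ 0b00110001 = 0b10001111.
P[3]: T = 0b10001110, S = E(K, T) = 0b00110010; 0b00111010 ⊕ 0b00110010 = 0b00001000.
P[4]: T = 0b10001111, S = E(K, T) = 0b00110011; 0b11001001 ⊕ 0b00110011 = 0b11111010.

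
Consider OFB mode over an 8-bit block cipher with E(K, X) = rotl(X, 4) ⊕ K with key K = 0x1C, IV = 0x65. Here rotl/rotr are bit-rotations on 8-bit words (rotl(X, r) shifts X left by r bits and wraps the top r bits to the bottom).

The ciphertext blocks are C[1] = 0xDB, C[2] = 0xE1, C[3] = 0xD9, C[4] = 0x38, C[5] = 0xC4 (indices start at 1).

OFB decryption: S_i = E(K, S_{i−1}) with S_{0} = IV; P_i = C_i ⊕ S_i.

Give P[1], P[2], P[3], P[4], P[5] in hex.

P[1] = 0x91, P[2] = 0x59, P[3] = 0x4E, P[4] = 0x5D, P[5] = 0x8E

P[1]: S = E(K, 0x65) = 0x4A; 0xDB ⊕ 0x4A = 0x91.
P[2]: S = E(K, 0x4A) = 0xB8; 0xE1 ⊕ 0xB8 = 0x59.
P[3]: S = E(K, 0xB8) = 0x97; 0xD9 ⊕ 0x97 = 0x4E.
P[4]: S = E(K, 0x97) = 0x65; 0x38 ⊕ 0x65 = 0x5D.
P[5]: S = E(K, 0x65) = 0x4A; 0xC4 ⊕ 0x4A = 0x8E.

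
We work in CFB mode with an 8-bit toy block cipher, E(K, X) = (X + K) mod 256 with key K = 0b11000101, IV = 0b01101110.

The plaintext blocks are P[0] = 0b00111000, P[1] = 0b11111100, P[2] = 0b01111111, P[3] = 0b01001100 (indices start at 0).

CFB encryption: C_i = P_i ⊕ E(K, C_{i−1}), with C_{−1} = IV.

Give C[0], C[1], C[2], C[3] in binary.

C[0]: E(K, 0b01101110) = 0b00110011; 0b00111000 ⊕ 0b00110011 = 0b00001011.
C[1]: E(K, 0b00001011) = 0b11010000; 0b11111100 ⊕ 0b11010000 = 0b00101100.
C[2]: E(K, 0b00101100) = 0b11110001; 0b01111111 ⊕ 0b11110001 = 0b10001110.
C[3]: E(K, 0b10001110) = 0b01010011; 0b01001100 ⊕ 0b01010011 = 0b00011111.

C[0] = 0b00001011, C[1] = 0b00101100, C[2] = 0b10001110, C[3] = 0b00011111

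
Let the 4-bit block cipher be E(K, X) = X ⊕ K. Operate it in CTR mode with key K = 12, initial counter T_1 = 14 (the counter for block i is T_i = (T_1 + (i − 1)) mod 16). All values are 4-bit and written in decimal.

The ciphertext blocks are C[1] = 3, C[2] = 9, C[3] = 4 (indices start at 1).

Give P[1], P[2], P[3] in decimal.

P[1] = 1, P[2] = 10, P[3] = 8

CTR decryption: S_i = E(K, T_i) where T_i is the counter for block i; P_i = C_i ⊕ S_i.
P[1]: T = 14, S = E(K, T) = 2; 3 ⊕ 2 = 1.
P[2]: T = 15, S = E(K, T) = 3; 9 ⊕ 3 = 10.
P[3]: T = 0, S = E(K, T) = 12; 4 ⊕ 12 = 8.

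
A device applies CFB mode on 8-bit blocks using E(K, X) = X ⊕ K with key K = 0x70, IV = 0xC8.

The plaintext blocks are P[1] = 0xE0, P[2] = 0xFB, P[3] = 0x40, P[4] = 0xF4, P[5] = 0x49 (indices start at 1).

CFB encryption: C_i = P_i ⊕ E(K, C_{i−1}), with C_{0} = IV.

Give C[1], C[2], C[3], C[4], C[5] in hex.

C[1] = 0x58, C[2] = 0xD3, C[3] = 0xE3, C[4] = 0x67, C[5] = 0x5E

C[1]: E(K, 0xC8) = 0xB8; 0xE0 ⊕ 0xB8 = 0x58.
C[2]: E(K, 0x58) = 0x28; 0xFB ⊕ 0x28 = 0xD3.
C[3]: E(K, 0xD3) = 0xA3; 0x40 ⊕ 0xA3 = 0xE3.
C[4]: E(K, 0xE3) = 0x93; 0xF4 ⊕ 0x93 = 0x67.
C[5]: E(K, 0x67) = 0x17; 0x49 ⊕ 0x17 = 0x5E.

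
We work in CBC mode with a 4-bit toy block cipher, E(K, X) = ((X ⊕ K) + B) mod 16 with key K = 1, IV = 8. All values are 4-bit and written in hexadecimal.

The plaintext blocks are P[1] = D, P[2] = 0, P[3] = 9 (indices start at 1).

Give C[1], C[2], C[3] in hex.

CBC encryption: C_i = E(K, P_i ⊕ C_{i−1}), with C_{0} = IV.
C[1]: P[1] ⊕ 8 = 5; E(K, 5) = F.
C[2]: P[2] ⊕ F = F; E(K, F) = 9.
C[3]: P[3] ⊕ 9 = 0; E(K, 0) = C.

C[1] = F, C[2] = 9, C[3] = C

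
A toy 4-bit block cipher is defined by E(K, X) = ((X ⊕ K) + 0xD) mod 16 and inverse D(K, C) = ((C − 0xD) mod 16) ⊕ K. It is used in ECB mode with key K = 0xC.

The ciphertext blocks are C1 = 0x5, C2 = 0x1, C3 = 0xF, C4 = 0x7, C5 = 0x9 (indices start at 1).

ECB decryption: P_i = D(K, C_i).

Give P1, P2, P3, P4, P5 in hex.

P1 = 0x4, P2 = 0x8, P3 = 0xE, P4 = 0x6, P5 = 0x0

P1: D(K, 0x5) = 0x4.
P2: D(K, 0x1) = 0x8.
P3: D(K, 0xF) = 0xE.
P4: D(K, 0x7) = 0x6.
P5: D(K, 0x9) = 0x0.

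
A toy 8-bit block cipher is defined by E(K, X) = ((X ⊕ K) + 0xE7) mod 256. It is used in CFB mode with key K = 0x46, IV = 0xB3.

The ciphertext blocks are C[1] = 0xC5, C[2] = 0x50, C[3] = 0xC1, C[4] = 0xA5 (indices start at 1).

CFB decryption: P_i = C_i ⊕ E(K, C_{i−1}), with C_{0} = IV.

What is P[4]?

P[4] = 0xCB

P[4]: E(K, 0xC1) = 0x6E; 0xA5 ⊕ 0x6E = 0xCB.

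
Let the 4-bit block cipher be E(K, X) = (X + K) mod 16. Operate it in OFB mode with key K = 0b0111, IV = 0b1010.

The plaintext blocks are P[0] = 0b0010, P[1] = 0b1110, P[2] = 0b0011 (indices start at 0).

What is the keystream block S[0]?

0b0001

OFB encryption: S_i = E(K, S_{i−1}) with S_{−1} = IV; C_i = P_i ⊕ S_i.
C[0]: S = E(K, 0b1010) = 0b0001; 0b0010 ⊕ 0b0001 = 0b0011.
So S[0] = 0b0001.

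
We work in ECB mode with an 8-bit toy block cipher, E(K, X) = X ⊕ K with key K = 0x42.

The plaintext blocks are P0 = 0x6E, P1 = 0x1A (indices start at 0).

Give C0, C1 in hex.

C0 = 0x2C, C1 = 0x58

ECB encryption: C_i = E(K, P_i).
C0: E(K, 0x6E) = 0x2C.
C1: E(K, 0x1A) = 0x58.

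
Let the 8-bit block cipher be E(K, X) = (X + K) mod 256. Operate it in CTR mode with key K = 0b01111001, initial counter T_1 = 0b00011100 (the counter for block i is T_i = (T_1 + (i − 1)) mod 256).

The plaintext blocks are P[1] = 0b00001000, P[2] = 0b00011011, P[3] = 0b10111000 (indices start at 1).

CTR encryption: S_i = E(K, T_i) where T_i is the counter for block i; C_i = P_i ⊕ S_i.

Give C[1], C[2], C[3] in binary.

C[1] = 0b10011101, C[2] = 0b10001101, C[3] = 0b00101111

C[1]: T = 0b00011100, S = E(K, T) = 0b10010101; 0b00001000 ⊕ 0b10010101 = 0b10011101.
C[2]: T = 0b00011101, S = E(K, T) = 0b10010110; 0b00011011 ⊕ 0b10010110 = 0b10001101.
C[3]: T = 0b00011110, S = E(K, T) = 0b10010111; 0b10111000 ⊕ 0b10010111 = 0b00101111.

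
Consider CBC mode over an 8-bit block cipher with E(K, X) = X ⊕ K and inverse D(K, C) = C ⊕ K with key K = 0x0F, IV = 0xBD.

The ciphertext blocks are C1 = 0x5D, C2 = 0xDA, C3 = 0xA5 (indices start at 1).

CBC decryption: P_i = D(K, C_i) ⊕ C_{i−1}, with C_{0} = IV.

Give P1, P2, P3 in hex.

P1 = 0xEF, P2 = 0x88, P3 = 0x70

P1: D(K, 0x5D) = 0x52; 0x52 ⊕ 0xBD = 0xEF.
P2: D(K, 0xDA) = 0xD5; 0xD5 ⊕ 0x5D = 0x88.
P3: D(K, 0xA5) = 0xAA; 0xAA ⊕ 0xDA = 0x70.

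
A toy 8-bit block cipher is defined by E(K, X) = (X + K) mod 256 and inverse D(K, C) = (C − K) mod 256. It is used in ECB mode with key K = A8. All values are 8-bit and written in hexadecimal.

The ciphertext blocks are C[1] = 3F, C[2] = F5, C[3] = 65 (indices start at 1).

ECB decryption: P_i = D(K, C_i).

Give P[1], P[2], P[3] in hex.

P[1]: D(K, 3F) = 97.
P[2]: D(K, F5) = 4D.
P[3]: D(K, 65) = BD.

P[1] = 97, P[2] = 4D, P[3] = BD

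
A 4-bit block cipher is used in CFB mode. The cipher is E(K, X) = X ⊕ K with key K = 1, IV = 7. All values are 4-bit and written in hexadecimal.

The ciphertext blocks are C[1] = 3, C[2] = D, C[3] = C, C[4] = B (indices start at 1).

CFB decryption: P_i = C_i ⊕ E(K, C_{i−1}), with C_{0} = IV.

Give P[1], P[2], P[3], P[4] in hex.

P[1] = 5, P[2] = F, P[3] = 0, P[4] = 6

P[1]: E(K, 7) = 6; 3 ⊕ 6 = 5.
P[2]: E(K, 3) = 2; D ⊕ 2 = F.
P[3]: E(K, D) = C; C ⊕ C = 0.
P[4]: E(K, C) = D; B ⊕ D = 6.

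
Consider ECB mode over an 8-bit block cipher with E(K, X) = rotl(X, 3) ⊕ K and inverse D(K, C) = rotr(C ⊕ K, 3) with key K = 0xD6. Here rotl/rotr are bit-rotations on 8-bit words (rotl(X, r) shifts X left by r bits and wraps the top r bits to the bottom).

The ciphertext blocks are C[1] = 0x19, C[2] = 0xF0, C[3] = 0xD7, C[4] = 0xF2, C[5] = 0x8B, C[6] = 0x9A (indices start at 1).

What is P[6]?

ECB decryption: P_i = D(K, C_i).
P[6]: D(K, 0x9A) = 0x89.

P[6] = 0x89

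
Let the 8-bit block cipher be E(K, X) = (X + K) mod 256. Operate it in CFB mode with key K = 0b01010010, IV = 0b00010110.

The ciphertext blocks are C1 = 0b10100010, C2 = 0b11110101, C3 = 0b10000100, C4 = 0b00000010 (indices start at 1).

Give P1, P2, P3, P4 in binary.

CFB decryption: P_i = C_i ⊕ E(K, C_{i−1}), with C_{0} = IV.
P1: E(K, 0b00010110) = 0b01101000; 0b10100010 ⊕ 0b01101000 = 0b11001010.
P2: E(K, 0b10100010) = 0b11110100; 0b11110101 ⊕ 0b11110100 = 0b00000001.
P3: E(K, 0b11110101) = 0b01000111; 0b10000100 ⊕ 0b01000111 = 0b11000011.
P4: E(K, 0b10000100) = 0b11010110; 0b00000010 ⊕ 0b11010110 = 0b11010100.

P1 = 0b11001010, P2 = 0b00000001, P3 = 0b11000011, P4 = 0b11010100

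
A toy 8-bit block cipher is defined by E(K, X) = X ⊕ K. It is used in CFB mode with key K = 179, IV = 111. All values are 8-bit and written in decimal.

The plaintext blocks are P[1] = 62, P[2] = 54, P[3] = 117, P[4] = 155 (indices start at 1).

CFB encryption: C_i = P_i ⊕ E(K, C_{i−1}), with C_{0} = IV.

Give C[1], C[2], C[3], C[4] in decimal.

C[1]: E(K, 111) = 220; 62 ⊕ 220 = 226.
C[2]: E(K, 226) = 81; 54 ⊕ 81 = 103.
C[3]: E(K, 103) = 212; 117 ⊕ 212 = 161.
C[4]: E(K, 161) = 18; 155 ⊕ 18 = 137.

C[1] = 226, C[2] = 103, C[3] = 161, C[4] = 137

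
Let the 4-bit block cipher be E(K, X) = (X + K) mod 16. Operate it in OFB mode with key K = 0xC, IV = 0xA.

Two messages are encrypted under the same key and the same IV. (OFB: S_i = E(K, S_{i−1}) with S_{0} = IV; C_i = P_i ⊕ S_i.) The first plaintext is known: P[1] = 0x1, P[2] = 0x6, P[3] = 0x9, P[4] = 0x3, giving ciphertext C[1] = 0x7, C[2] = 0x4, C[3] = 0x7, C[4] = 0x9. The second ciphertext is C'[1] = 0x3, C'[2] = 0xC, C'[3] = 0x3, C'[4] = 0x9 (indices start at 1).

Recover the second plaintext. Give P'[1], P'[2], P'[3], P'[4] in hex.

P'[1] = 0x5, P'[2] = 0xE, P'[3] = 0xD, P'[4] = 0x3

In OFB with a reused IV, both messages share the same keystream S_i, so C_i ⊕ C'_i = P_i ⊕ P'_i and thus P'_i = P_i ⊕ C_i ⊕ C'_i.
P'[1]: 0x1 ⊕ 0x7 ⊕ 0x3 = 0x5.
P'[2]: 0x6 ⊕ 0x4 ⊕ 0xC = 0xE.
P'[3]: 0x9 ⊕ 0x7 ⊕ 0x3 = 0xD.
P'[4]: 0x3 ⊕ 0x9 ⊕ 0x9 = 0x3.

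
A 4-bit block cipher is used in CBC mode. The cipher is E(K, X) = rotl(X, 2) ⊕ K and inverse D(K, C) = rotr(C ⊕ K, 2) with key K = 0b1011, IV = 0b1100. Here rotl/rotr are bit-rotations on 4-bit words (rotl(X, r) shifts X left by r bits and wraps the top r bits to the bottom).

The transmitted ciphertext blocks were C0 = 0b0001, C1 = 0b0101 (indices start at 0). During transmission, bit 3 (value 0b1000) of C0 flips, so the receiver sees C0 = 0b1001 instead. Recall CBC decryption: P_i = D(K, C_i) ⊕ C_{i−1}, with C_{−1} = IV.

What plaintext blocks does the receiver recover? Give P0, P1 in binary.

P0 = 0b0100, P1 = 0b0010

Only C0 changed, to 0b1001. In CBC, a change in C_i garbles P_i and flips the same bit in P_{i+1}. Decrypting the received ciphertext:
P0: D(K, 0b1001) = 0b1000; 0b1000 ⊕ 0b1100 = 0b0100.
P1: D(K, 0b0101) = 0b1011; 0b1011 ⊕ 0b1001 = 0b0010.
Blocks that differ from the original plaintext: P0, P1.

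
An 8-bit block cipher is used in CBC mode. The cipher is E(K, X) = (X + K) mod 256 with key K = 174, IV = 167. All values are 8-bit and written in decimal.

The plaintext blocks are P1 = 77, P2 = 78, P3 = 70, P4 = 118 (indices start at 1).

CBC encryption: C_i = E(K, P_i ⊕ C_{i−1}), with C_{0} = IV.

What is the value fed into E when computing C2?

214

C1: P1 ⊕ 167 = 234; E(K, 234) = 152.
C2: P2 ⊕ 152 = 214; E(K, 214) = 132.
So the input to E for block 2 is 214.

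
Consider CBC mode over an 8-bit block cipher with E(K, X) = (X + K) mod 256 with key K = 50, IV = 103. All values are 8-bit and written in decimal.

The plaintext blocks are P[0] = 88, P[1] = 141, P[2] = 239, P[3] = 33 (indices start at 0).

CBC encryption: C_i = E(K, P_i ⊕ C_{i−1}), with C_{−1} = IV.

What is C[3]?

C[3] = 4

C[0]: P[0] ⊕ 103 = 63; E(K, 63) = 113.
C[1]: P[1] ⊕ 113 = 252; E(K, 252) = 46.
C[2]: P[2] ⊕ 46 = 193; E(K, 193) = 243.
C[3]: P[3] ⊕ 243 = 210; E(K, 210) = 4.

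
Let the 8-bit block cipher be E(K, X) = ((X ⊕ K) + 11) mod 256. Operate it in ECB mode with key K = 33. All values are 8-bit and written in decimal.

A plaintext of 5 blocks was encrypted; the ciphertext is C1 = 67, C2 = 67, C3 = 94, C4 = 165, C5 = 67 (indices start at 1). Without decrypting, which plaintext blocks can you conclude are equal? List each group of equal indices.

P1 = P2 = P5

ECB encrypts each block independently with the same key, so equal ciphertext blocks imply equal plaintext blocks.
C1 = C2 = C5 = 67, so P1 = P2 = P5.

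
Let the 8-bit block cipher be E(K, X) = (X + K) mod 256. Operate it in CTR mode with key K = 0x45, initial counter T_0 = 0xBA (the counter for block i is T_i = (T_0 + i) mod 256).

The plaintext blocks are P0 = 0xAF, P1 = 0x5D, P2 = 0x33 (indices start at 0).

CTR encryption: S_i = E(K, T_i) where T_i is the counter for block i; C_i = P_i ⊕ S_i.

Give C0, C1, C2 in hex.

C0: T = 0xBA, S = E(K, T) = 0xFF; 0xAF ⊕ 0xFF = 0x50.
C1: T = 0xBB, S = E(K, T) = 0x00; 0x5D ⊕ 0x00 = 0x5D.
C2: T = 0xBC, S = E(K, T) = 0x01; 0x33 ⊕ 0x01 = 0x32.

C0 = 0x50, C1 = 0x5D, C2 = 0x32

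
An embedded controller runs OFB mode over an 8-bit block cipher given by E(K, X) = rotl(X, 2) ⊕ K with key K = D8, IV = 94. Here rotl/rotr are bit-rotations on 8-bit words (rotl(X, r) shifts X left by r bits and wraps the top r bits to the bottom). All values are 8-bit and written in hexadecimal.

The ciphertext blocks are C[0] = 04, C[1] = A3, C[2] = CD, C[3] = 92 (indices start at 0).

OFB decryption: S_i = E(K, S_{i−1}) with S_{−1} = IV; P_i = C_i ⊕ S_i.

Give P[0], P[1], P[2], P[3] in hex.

P[0]: S = E(K, 94) = 8A; 04 ⊕ 8A = 8E.
P[1]: S = E(K, 8A) = F2; A3 ⊕ F2 = 51.
P[2]: S = E(K, F2) = 13; CD ⊕ 13 = DE.
P[3]: S = E(K, 13) = 94; 92 ⊕ 94 = 06.

P[0] = 8E, P[1] = 51, P[2] = DE, P[3] = 06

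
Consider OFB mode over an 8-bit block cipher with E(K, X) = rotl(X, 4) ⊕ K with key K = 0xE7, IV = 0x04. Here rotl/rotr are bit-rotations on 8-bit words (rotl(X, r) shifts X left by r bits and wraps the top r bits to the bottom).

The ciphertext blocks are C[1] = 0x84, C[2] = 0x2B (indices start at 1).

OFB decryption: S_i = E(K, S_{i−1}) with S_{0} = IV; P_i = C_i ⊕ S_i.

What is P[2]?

P[2] = 0xB6

P[1]: S = E(K, 0x04) = 0xA7; 0x84 ⊕ 0xA7 = 0x23.
P[2]: S = E(K, 0xA7) = 0x9D; 0x2B ⊕ 0x9D = 0xB6.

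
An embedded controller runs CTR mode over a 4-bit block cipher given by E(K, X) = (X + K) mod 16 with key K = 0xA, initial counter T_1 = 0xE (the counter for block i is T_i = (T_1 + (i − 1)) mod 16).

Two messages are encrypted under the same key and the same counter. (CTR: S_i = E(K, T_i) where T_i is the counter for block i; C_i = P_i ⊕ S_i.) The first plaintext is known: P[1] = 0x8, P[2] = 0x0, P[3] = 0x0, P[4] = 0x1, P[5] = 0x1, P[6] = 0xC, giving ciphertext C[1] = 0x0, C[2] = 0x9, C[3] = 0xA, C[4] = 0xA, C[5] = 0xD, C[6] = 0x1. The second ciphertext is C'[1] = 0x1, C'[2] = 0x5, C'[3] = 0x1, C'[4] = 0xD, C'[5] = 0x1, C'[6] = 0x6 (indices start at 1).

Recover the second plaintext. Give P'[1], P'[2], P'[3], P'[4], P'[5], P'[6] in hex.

P'[1] = 0x9, P'[2] = 0xC, P'[3] = 0xB, P'[4] = 0x6, P'[5] = 0xD, P'[6] = 0xB

In CTR with a reused counter, both messages share the same keystream S_i, so C_i ⊕ C'_i = P_i ⊕ P'_i and thus P'_i = P_i ⊕ C_i ⊕ C'_i.
P'[1]: 0x8 ⊕ 0x0 ⊕ 0x1 = 0x9.
P'[2]: 0x0 ⊕ 0x9 ⊕ 0x5 = 0xC.
P'[3]: 0x0 ⊕ 0xA ⊕ 0x1 = 0xB.
P'[4]: 0x1 ⊕ 0xA ⊕ 0xD = 0x6.
P'[5]: 0x1 ⊕ 0xD ⊕ 0x1 = 0xD.
P'[6]: 0xC ⊕ 0x1 ⊕ 0x6 = 0xB.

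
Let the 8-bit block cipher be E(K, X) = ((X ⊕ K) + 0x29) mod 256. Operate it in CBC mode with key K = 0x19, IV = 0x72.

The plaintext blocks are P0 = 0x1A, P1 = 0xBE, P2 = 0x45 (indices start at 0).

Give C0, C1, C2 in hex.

C0 = 0x9A, C1 = 0x66, C2 = 0x63

CBC encryption: C_i = E(K, P_i ⊕ C_{i−1}), with C_{−1} = IV.
C0: P0 ⊕ 0x72 = 0x68; E(K, 0x68) = 0x9A.
C1: P1 ⊕ 0x9A = 0x24; E(K, 0x24) = 0x66.
C2: P2 ⊕ 0x66 = 0x23; E(K, 0x23) = 0x63.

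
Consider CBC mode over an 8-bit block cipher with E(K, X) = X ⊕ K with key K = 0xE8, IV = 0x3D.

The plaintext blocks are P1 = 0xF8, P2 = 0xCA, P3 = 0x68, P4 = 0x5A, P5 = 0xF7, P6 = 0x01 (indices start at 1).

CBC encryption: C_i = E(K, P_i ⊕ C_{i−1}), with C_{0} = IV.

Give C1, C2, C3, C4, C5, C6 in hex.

C1 = 0x2D, C2 = 0x0F, C3 = 0x8F, C4 = 0x3D, C5 = 0x22, C6 = 0xCB

C1: P1 ⊕ 0x3D = 0xC5; E(K, 0xC5) = 0x2D.
C2: P2 ⊕ 0x2D = 0xE7; E(K, 0xE7) = 0x0F.
C3: P3 ⊕ 0x0F = 0x67; E(K, 0x67) = 0x8F.
C4: P4 ⊕ 0x8F = 0xD5; E(K, 0xD5) = 0x3D.
C5: P5 ⊕ 0x3D = 0xCA; E(K, 0xCA) = 0x22.
C6: P6 ⊕ 0x22 = 0x23; E(K, 0x23) = 0xCB.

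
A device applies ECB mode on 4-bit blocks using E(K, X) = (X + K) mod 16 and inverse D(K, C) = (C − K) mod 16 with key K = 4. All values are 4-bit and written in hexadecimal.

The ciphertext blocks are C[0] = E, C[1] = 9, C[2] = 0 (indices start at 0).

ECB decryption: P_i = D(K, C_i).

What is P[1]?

P[1]: D(K, 9) = 5.

P[1] = 5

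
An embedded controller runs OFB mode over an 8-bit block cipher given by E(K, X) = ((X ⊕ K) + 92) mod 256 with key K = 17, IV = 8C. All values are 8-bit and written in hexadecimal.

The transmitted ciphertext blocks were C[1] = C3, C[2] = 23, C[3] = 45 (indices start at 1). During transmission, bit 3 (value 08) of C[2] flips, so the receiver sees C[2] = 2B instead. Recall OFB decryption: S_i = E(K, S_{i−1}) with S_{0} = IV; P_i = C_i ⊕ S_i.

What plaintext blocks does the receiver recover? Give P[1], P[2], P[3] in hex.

Only C[2] changed, to 2B. In OFB, a change in C_i flips the same bit in P_i only; the keystream is unaffected. Decrypting the received ciphertext:
P[1]: S = E(K, 8C) = 2D; C3 ⊕ 2D = EE.
P[2]: S = E(K, 2D) = CC; 2B ⊕ CC = E7.
P[3]: S = E(K, CC) = 6D; 45 ⊕ 6D = 28.
Blocks that differ from the original plaintext: P[2].

P[1] = EE, P[2] = E7, P[3] = 28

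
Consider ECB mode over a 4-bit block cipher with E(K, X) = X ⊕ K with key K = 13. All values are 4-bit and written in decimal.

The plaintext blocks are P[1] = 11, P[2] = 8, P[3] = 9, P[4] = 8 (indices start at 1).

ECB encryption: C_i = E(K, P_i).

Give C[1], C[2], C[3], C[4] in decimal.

C[1] = 6, C[2] = 5, C[3] = 4, C[4] = 5

C[1]: E(K, 11) = 6.
C[2]: E(K, 8) = 5.
C[3]: E(K, 9) = 4.
C[4]: E(K, 8) = 5.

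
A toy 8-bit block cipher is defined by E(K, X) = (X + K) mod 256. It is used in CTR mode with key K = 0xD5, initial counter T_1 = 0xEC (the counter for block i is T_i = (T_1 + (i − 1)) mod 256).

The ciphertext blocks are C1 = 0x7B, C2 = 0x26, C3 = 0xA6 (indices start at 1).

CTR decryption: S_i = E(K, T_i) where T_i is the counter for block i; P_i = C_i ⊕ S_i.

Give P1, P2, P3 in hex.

P1: T = 0xEC, S = E(K, T) = 0xC1; 0x7B ⊕ 0xC1 = 0xBA.
P2: T = 0xED, S = E(K, T) = 0xC2; 0x26 ⊕ 0xC2 = 0xE4.
P3: T = 0xEE, S = E(K, T) = 0xC3; 0xA6 ⊕ 0xC3 = 0x65.

P1 = 0xBA, P2 = 0xE4, P3 = 0x65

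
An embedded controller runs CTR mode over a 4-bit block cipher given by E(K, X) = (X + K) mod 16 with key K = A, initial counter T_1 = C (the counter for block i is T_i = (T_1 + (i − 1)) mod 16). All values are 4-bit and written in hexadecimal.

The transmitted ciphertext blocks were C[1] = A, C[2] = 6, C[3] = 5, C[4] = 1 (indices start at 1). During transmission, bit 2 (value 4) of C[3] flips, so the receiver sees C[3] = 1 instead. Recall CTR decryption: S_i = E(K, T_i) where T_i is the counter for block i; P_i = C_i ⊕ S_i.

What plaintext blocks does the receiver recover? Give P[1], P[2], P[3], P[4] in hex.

Only C[3] changed, to 1. In CTR, a change in C_i flips the same bit in P_i only; the keystream is unaffected. Decrypting the received ciphertext:
P[1]: T = C, S = E(K, T) = 6; A ⊕ 6 = C.
P[2]: T = D, S = E(K, T) = 7; 6 ⊕ 7 = 1.
P[3]: T = E, S = E(K, T) = 8; 1 ⊕ 8 = 9.
P[4]: T = F, S = E(K, T) = 9; 1 ⊕ 9 = 8.
Blocks that differ from the original plaintext: P[3].

P[1] = C, P[2] = 1, P[3] = 9, P[4] = 8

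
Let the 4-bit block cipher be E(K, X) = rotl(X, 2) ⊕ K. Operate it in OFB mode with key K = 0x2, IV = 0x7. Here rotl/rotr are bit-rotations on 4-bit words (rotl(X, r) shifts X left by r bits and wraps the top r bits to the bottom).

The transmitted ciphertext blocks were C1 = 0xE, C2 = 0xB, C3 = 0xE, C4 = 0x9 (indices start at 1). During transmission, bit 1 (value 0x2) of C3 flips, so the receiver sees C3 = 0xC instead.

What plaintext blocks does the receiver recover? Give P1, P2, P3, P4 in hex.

OFB decryption: S_i = E(K, S_{i−1}) with S_{0} = IV; P_i = C_i ⊕ S_i.
Only C3 changed, to 0xC. In OFB, a change in C_i flips the same bit in P_i only; the keystream is unaffected. Decrypting the received ciphertext:
P1: S = E(K, 0x7) = 0xF; 0xE ⊕ 0xF = 0x1.
P2: S = E(K, 0xF) = 0xD; 0xB ⊕ 0xD = 0x6.
P3: S = E(K, 0xD) = 0x5; 0xC ⊕ 0x5 = 0x9.
P4: S = E(K, 0x5) = 0x7; 0x9 ⊕ 0x7 = 0xE.
Blocks that differ from the original plaintext: P3.

P1 = 0x1, P2 = 0x6, P3 = 0x9, P4 = 0xE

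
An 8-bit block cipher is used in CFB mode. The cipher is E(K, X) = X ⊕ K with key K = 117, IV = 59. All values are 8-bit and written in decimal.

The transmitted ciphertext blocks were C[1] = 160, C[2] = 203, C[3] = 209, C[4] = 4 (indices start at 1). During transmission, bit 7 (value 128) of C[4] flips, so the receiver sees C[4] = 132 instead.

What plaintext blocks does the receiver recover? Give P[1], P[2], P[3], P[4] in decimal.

P[1] = 238, P[2] = 30, P[3] = 111, P[4] = 32

CFB decryption: P_i = C_i ⊕ E(K, C_{i−1}), with C_{0} = IV.
Only C[4] changed, to 132. In CFB, a change in C_i flips the same bit in P_i and garbles P_{i+1}. Decrypting the received ciphertext:
P[1]: E(K, 59) = 78; 160 ⊕ 78 = 238.
P[2]: E(K, 160) = 213; 203 ⊕ 213 = 30.
P[3]: E(K, 203) = 190; 209 ⊕ 190 = 111.
P[4]: E(K, 209) = 164; 132 ⊕ 164 = 32.
Blocks that differ from the original plaintext: P[4].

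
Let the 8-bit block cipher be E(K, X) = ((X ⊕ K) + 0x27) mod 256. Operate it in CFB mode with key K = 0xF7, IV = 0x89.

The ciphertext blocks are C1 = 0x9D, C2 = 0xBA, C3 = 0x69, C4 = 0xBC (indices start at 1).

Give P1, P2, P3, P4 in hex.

CFB decryption: P_i = C_i ⊕ E(K, C_{i−1}), with C_{0} = IV.
P1: E(K, 0x89) = 0xA5; 0x9D ⊕ 0xA5 = 0x38.
P2: E(K, 0x9D) = 0x91; 0xBA ⊕ 0x91 = 0x2B.
P3: E(K, 0xBA) = 0x74; 0x69 ⊕ 0x74 = 0x1D.
P4: E(K, 0x69) = 0xC5; 0xBC ⊕ 0xC5 = 0x79.

P1 = 0x38, P2 = 0x2B, P3 = 0x1D, P4 = 0x79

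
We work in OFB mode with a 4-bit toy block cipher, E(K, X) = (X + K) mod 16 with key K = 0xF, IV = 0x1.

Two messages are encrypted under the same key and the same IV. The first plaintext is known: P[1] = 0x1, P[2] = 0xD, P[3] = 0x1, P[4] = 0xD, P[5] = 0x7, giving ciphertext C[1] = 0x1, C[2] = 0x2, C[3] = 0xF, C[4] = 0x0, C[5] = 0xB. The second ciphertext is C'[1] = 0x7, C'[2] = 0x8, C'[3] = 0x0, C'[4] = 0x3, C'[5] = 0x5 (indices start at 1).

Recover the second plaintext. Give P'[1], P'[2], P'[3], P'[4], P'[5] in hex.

In OFB with a reused IV, both messages share the same keystream S_i, so C_i ⊕ C'_i = P_i ⊕ P'_i and thus P'_i = P_i ⊕ C_i ⊕ C'_i.
P'[1]: 0x1 ⊕ 0x1 ⊕ 0x7 = 0x7.
P'[2]: 0xD ⊕ 0x2 ⊕ 0x8 = 0x7.
P'[3]: 0x1 ⊕ 0xF ⊕ 0x0 = 0xE.
P'[4]: 0xD ⊕ 0x0 ⊕ 0x3 = 0xE.
P'[5]: 0x7 ⊕ 0xB ⊕ 0x5 = 0x9.

P'[1] = 0x7, P'[2] = 0x7, P'[3] = 0xE, P'[4] = 0xE, P'[5] = 0x9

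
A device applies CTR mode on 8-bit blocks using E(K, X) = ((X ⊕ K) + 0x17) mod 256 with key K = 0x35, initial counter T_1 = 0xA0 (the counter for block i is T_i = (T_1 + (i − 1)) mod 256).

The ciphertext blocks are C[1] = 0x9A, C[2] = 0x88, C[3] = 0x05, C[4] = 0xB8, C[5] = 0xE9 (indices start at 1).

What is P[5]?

CTR decryption: S_i = E(K, T_i) where T_i is the counter for block i; P_i = C_i ⊕ S_i.
P[5]: T = 0xA4, S = E(K, T) = 0xA8; 0xE9 ⊕ 0xA8 = 0x41.

P[5] = 0x41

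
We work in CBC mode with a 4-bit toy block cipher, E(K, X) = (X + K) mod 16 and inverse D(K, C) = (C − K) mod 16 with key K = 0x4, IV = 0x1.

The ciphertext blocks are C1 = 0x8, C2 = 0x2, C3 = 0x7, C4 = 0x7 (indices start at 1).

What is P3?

P3 = 0x1

CBC decryption: P_i = D(K, C_i) ⊕ C_{i−1}, with C_{0} = IV.
P3: D(K, 0x7) = 0x3; 0x3 ⊕ 0x2 = 0x1.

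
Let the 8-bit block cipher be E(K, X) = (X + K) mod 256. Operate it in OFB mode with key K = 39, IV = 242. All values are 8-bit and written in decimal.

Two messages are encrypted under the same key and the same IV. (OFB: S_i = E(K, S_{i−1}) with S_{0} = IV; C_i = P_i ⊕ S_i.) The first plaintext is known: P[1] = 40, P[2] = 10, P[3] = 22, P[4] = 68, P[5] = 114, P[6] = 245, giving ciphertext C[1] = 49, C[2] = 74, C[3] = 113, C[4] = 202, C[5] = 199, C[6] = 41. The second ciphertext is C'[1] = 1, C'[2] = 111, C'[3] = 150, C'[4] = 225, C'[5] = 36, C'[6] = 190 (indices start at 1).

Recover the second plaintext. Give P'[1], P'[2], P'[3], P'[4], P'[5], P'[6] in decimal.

In OFB with a reused IV, both messages share the same keystream S_i, so C_i ⊕ C'_i = P_i ⊕ P'_i and thus P'_i = P_i ⊕ C_i ⊕ C'_i.
P'[1]: 40 ⊕ 49 ⊕ 1 = 24.
P'[2]: 10 ⊕ 74 ⊕ 111 = 47.
P'[3]: 22 ⊕ 113 ⊕ 150 = 241.
P'[4]: 68 ⊕ 202 ⊕ 225 = 111.
P'[5]: 114 ⊕ 199 ⊕ 36 = 145.
P'[6]: 245 ⊕ 41 ⊕ 190 = 98.

P'[1] = 24, P'[2] = 47, P'[3] = 241, P'[4] = 111, P'[5] = 145, P'[6] = 98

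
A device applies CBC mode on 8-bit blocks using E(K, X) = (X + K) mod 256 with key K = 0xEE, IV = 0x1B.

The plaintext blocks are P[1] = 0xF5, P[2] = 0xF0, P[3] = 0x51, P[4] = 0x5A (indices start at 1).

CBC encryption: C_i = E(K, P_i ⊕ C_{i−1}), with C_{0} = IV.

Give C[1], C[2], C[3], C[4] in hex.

C[1] = 0xDC, C[2] = 0x1A, C[3] = 0x39, C[4] = 0x51

C[1]: P[1] ⊕ 0x1B = 0xEE; E(K, 0xEE) = 0xDC.
C[2]: P[2] ⊕ 0xDC = 0x2C; E(K, 0x2C) = 0x1A.
C[3]: P[3] ⊕ 0x1A = 0x4B; E(K, 0x4B) = 0x39.
C[4]: P[4] ⊕ 0x39 = 0x63; E(K, 0x63) = 0x51.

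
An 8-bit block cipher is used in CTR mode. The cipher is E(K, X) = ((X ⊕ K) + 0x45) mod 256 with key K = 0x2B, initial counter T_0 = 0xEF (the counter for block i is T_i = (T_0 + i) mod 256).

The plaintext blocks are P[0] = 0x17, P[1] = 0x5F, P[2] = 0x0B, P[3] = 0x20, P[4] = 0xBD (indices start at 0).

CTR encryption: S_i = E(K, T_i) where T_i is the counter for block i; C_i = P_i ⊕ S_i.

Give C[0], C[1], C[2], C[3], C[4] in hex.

C[0]: T = 0xEF, S = E(K, T) = 0x09; 0x17 ⊕ 0x09 = 0x1E.
C[1]: T = 0xF0, S = E(K, T) = 0x20; 0x5F ⊕ 0x20 = 0x7F.
C[2]: T = 0xF1, S = E(K, T) = 0x1F; 0x0B ⊕ 0x1F = 0x14.
C[3]: T = 0xF2, S = E(K, T) = 0x1E; 0x20 ⊕ 0x1E = 0x3E.
C[4]: T = 0xF3, S = E(K, T) = 0x1D; 0xBD ⊕ 0x1D = 0xA0.

C[0] = 0x1E, C[1] = 0x7F, C[2] = 0x14, C[3] = 0x3E, C[4] = 0xA0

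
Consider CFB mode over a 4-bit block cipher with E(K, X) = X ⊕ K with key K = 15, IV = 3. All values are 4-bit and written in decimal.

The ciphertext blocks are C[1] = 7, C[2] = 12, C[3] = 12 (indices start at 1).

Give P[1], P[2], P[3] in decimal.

P[1] = 11, P[2] = 4, P[3] = 15

CFB decryption: P_i = C_i ⊕ E(K, C_{i−1}), with C_{0} = IV.
P[1]: E(K, 3) = 12; 7 ⊕ 12 = 11.
P[2]: E(K, 7) = 8; 12 ⊕ 8 = 4.
P[3]: E(K, 12) = 3; 12 ⊕ 3 = 15.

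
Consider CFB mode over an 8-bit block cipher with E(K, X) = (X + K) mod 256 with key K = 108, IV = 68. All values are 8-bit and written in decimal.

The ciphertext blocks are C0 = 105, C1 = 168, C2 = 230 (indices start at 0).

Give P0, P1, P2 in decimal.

P0 = 217, P1 = 125, P2 = 242

CFB decryption: P_i = C_i ⊕ E(K, C_{i−1}), with C_{−1} = IV.
P0: E(K, 68) = 176; 105 ⊕ 176 = 217.
P1: E(K, 105) = 213; 168 ⊕ 213 = 125.
P2: E(K, 168) = 20; 230 ⊕ 20 = 242.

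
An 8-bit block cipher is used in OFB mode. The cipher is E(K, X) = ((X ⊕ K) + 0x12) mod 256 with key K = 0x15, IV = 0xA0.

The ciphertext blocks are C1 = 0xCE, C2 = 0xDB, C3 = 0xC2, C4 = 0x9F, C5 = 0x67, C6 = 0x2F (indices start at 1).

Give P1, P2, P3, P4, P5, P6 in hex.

P1 = 0x09, P2 = 0x3F, P3 = 0xC1, P4 = 0xB7, P5 = 0x28, P6 = 0x43

OFB decryption: S_i = E(K, S_{i−1}) with S_{0} = IV; P_i = C_i ⊕ S_i.
P1: S = E(K, 0xA0) = 0xC7; 0xCE ⊕ 0xC7 = 0x09.
P2: S = E(K, 0xC7) = 0xE4; 0xDB ⊕ 0xE4 = 0x3F.
P3: S = E(K, 0xE4) = 0x03; 0xC2 ⊕ 0x03 = 0xC1.
P4: S = E(K, 0x03) = 0x28; 0x9F ⊕ 0x28 = 0xB7.
P5: S = E(K, 0x28) = 0x4F; 0x67 ⊕ 0x4F = 0x28.
P6: S = E(K, 0x4F) = 0x6C; 0x2F ⊕ 0x6C = 0x43.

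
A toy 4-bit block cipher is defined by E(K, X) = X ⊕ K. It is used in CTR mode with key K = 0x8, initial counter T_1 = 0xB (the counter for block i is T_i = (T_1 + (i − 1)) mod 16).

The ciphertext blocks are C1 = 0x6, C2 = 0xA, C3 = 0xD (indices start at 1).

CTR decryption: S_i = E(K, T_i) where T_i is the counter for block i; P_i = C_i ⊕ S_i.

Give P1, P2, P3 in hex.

P1: T = 0xB, S = E(K, T) = 0x3; 0x6 ⊕ 0x3 = 0x5.
P2: T = 0xC, S = E(K, T) = 0x4; 0xA ⊕ 0x4 = 0xE.
P3: T = 0xD, S = E(K, T) = 0x5; 0xD ⊕ 0x5 = 0x8.

P1 = 0x5, P2 = 0xE, P3 = 0x8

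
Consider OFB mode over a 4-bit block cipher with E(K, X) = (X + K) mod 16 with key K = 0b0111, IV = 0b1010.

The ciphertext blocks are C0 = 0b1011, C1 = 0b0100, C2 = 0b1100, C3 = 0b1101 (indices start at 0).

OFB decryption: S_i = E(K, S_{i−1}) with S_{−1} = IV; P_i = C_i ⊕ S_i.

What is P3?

P0: S = E(K, 0b1010) = 0b0001; 0b1011 ⊕ 0b0001 = 0b1010.
P1: S = E(K, 0b0001) = 0b1000; 0b0100 ⊕ 0b1000 = 0b1100.
P2: S = E(K, 0b1000) = 0b1111; 0b1100 ⊕ 0b1111 = 0b0011.
P3: S = E(K, 0b1111) = 0b0110; 0b1101 ⊕ 0b0110 = 0b1011.

P3 = 0b1011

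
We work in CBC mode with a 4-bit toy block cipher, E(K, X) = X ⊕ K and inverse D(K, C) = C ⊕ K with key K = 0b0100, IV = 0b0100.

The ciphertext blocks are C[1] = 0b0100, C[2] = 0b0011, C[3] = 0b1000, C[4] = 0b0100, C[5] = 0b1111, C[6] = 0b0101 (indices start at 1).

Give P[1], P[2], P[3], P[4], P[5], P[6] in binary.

CBC decryption: P_i = D(K, C_i) ⊕ C_{i−1}, with C_{0} = IV.
P[1]: D(K, 0b0100) = 0b0000; 0b0000 ⊕ 0b0100 = 0b0100.
P[2]: D(K, 0b0011) = 0b0111; 0b0111 ⊕ 0b0100 = 0b0011.
P[3]: D(K, 0b1000) = 0b1100; 0b1100 ⊕ 0b0011 = 0b1111.
P[4]: D(K, 0b0100) = 0b0000; 0b0000 ⊕ 0b1000 = 0b1000.
P[5]: D(K, 0b1111) = 0b1011; 0b1011 ⊕ 0b0100 = 0b1111.
P[6]: D(K, 0b0101) = 0b0001; 0b0001 ⊕ 0b1111 = 0b1110.

P[1] = 0b0100, P[2] = 0b0011, P[3] = 0b1111, P[4] = 0b1000, P[5] = 0b1111, P[6] = 0b1110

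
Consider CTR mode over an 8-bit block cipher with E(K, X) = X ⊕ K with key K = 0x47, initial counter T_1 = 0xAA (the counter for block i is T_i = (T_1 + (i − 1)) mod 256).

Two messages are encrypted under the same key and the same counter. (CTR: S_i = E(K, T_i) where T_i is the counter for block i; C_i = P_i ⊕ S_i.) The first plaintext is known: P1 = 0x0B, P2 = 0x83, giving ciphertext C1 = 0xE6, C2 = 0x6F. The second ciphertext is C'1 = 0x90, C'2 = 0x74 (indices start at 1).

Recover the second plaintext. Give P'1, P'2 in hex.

In CTR with a reused counter, both messages share the same keystream S_i, so C_i ⊕ C'_i = P_i ⊕ P'_i and thus P'_i = P_i ⊕ C_i ⊕ C'_i.
P'1: 0x0B ⊕ 0xE6 ⊕ 0x90 = 0x7D.
P'2: 0x83 ⊕ 0x6F ⊕ 0x74 = 0x98.

P'1 = 0x7D, P'2 = 0x98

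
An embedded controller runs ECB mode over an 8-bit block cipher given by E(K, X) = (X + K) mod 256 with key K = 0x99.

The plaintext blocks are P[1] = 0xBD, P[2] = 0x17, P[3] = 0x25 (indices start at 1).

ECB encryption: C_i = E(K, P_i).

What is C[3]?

C[3]: E(K, 0x25) = 0xBE.

C[3] = 0xBE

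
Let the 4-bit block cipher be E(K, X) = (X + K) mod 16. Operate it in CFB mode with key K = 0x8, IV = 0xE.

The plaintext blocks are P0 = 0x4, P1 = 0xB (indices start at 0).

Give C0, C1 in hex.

C0 = 0x2, C1 = 0x1

CFB encryption: C_i = P_i ⊕ E(K, C_{i−1}), with C_{−1} = IV.
C0: E(K, 0xE) = 0x6; 0x4 ⊕ 0x6 = 0x2.
C1: E(K, 0x2) = 0xA; 0xB ⊕ 0xA = 0x1.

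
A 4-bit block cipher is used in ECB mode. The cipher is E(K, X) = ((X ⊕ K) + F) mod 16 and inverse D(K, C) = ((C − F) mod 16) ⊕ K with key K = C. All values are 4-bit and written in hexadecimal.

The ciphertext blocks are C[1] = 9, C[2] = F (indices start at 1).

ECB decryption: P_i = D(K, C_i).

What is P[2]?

P[2]: D(K, F) = C.

P[2] = C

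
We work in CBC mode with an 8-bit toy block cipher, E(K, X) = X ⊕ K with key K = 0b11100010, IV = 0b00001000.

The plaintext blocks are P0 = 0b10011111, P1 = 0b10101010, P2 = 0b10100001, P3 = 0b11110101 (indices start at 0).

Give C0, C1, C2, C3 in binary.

C0 = 0b01110101, C1 = 0b00111101, C2 = 0b01111110, C3 = 0b01101001

CBC encryption: C_i = E(K, P_i ⊕ C_{i−1}), with C_{−1} = IV.
C0: P0 ⊕ 0b00001000 = 0b10010111; E(K, 0b10010111) = 0b01110101.
C1: P1 ⊕ 0b01110101 = 0b11011111; E(K, 0b11011111) = 0b00111101.
C2: P2 ⊕ 0b00111101 = 0b10011100; E(K, 0b10011100) = 0b01111110.
C3: P3 ⊕ 0b01111110 = 0b10001011; E(K, 0b10001011) = 0b01101001.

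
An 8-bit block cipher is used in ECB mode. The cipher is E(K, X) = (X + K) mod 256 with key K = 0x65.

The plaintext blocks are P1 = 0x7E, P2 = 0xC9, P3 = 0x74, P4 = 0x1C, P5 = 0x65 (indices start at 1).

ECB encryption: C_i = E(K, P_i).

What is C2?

C2 = 0x2E

C2: E(K, 0xC9) = 0x2E.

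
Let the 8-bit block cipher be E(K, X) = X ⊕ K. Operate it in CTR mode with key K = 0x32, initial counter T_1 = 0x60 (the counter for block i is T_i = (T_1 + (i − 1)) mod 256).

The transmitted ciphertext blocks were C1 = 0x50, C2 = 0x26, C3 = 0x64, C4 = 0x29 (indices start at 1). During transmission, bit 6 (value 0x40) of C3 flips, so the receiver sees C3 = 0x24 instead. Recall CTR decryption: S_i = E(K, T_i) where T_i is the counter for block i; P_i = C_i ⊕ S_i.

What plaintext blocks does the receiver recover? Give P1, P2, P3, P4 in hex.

P1 = 0x02, P2 = 0x75, P3 = 0x74, P4 = 0x78

Only C3 changed, to 0x24. In CTR, a change in C_i flips the same bit in P_i only; the keystream is unaffected. Decrypting the received ciphertext:
P1: T = 0x60, S = E(K, T) = 0x52; 0x50 ⊕ 0x52 = 0x02.
P2: T = 0x61, S = E(K, T) = 0x53; 0x26 ⊕ 0x53 = 0x75.
P3: T = 0x62, S = E(K, T) = 0x50; 0x24 ⊕ 0x50 = 0x74.
P4: T = 0x63, S = E(K, T) = 0x51; 0x29 ⊕ 0x51 = 0x78.
Blocks that differ from the original plaintext: P3.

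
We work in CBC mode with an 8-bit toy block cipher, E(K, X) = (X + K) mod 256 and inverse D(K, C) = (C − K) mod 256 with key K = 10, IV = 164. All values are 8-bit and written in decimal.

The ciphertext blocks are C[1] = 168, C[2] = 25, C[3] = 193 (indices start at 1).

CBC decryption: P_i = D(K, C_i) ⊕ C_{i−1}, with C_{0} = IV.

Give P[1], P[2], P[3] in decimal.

P[1] = 58, P[2] = 167, P[3] = 174

P[1]: D(K, 168) = 158; 158 ⊕ 164 = 58.
P[2]: D(K, 25) = 15; 15 ⊕ 168 = 167.
P[3]: D(K, 193) = 183; 183 ⊕ 25 = 174.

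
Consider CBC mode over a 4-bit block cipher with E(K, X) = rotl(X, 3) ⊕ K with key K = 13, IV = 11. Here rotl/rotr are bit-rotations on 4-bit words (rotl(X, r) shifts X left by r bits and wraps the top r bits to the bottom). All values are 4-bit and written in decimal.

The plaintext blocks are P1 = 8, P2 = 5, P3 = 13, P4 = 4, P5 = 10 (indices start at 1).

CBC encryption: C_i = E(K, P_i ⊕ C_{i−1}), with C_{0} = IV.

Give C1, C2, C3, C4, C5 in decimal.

C1: P1 ⊕ 11 = 3; E(K, 3) = 4.
C2: P2 ⊕ 4 = 1; E(K, 1) = 5.
C3: P3 ⊕ 5 = 8; E(K, 8) = 9.
C4: P4 ⊕ 9 = 13; E(K, 13) = 3.
C5: P5 ⊕ 3 = 9; E(K, 9) = 1.

C1 = 4, C2 = 5, C3 = 9, C4 = 3, C5 = 1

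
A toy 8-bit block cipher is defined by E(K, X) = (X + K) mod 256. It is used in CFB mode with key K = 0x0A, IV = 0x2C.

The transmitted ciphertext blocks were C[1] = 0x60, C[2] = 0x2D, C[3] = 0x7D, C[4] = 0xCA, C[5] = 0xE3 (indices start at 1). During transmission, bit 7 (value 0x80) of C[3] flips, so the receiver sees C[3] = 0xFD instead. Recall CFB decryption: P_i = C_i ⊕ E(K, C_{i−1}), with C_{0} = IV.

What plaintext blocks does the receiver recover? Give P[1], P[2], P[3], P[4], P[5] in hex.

Only C[3] changed, to 0xFD. In CFB, a change in C_i flips the same bit in P_i and garbles P_{i+1}. Decrypting the received ciphertext:
P[1]: E(K, 0x2C) = 0x36; 0x60 ⊕ 0x36 = 0x56.
P[2]: E(K, 0x60) = 0x6A; 0x2D ⊕ 0x6A = 0x47.
P[3]: E(K, 0x2D) = 0x37; 0xFD ⊕ 0x37 = 0xCA.
P[4]: E(K, 0xFD) = 0x07; 0xCA ⊕ 0x07 = 0xCD.
P[5]: E(K, 0xCA) = 0xD4; 0xE3 ⊕ 0xD4 = 0x37.
Blocks that differ from the original plaintext: P[3], P[4].

P[1] = 0x56, P[2] = 0x47, P[3] = 0xCA, P[4] = 0xCD, P[5] = 0x37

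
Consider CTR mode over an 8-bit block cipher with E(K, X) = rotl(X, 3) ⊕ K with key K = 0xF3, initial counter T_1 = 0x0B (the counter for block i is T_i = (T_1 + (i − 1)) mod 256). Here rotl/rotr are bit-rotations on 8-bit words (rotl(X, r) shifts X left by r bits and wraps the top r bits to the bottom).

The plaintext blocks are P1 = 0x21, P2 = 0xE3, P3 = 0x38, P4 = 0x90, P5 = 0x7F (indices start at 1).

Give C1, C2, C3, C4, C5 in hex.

CTR encryption: S_i = E(K, T_i) where T_i is the counter for block i; C_i = P_i ⊕ S_i.
C1: T = 0x0B, S = E(K, T) = 0xAB; 0x21 ⊕ 0xAB = 0x8A.
C2: T = 0x0C, S = E(K, T) = 0x93; 0xE3 ⊕ 0x93 = 0x70.
C3: T = 0x0D, S = E(K, T) = 0x9B; 0x38 ⊕ 0x9B = 0xA3.
C4: T = 0x0E, S = E(K, T) = 0x83; 0x90 ⊕ 0x83 = 0x13.
C5: T = 0x0F, S = E(K, T) = 0x8B; 0x7F ⊕ 0x8B = 0xF4.

C1 = 0x8A, C2 = 0x70, C3 = 0xA3, C4 = 0x13, C5 = 0xF4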